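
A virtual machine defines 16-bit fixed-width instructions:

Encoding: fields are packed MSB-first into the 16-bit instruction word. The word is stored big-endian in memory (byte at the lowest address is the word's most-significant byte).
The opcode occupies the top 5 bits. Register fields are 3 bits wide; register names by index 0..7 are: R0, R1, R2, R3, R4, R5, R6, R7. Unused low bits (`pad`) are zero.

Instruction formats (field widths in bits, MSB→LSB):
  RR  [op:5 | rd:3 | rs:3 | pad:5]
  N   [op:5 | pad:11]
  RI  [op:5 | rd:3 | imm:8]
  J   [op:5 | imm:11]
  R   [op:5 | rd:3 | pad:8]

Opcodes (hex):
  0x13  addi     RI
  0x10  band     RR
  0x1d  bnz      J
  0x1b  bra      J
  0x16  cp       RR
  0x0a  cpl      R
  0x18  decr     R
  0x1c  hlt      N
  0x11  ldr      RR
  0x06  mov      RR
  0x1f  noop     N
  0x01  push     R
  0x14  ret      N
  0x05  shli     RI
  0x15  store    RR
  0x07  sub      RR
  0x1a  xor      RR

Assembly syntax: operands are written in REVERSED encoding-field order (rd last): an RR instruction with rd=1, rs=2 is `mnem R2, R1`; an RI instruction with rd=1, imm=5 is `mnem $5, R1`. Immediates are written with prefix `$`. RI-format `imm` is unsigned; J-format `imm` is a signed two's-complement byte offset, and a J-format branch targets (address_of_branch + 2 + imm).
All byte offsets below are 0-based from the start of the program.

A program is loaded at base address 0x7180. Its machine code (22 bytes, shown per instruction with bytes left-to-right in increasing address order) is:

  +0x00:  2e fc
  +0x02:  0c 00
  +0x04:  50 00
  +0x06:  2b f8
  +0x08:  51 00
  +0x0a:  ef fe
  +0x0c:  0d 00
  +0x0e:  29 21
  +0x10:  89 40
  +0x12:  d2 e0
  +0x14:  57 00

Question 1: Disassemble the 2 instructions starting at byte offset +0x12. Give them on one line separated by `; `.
+0x12: d2 e0 ⇒ word 0xd2e0 (big)
  op=0xd2e0>>11=0x1a ⇒ xor (RR)
  [10:8] rd=2 = R2
  [7:5] rs=7 = R7
+0x14: 57 00 ⇒ word 0x5700 (big)
  op=0x5700>>11=0xa ⇒ cpl (R)
  [10:8] rd=7 = R7

xor R7, R2; cpl R7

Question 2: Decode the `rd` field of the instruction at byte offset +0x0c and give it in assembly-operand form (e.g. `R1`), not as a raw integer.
[0c] 0d 00 → 0x0d00
  top 5b → 0x1 → push [R]
  [10:8] rd=5 = R5

R5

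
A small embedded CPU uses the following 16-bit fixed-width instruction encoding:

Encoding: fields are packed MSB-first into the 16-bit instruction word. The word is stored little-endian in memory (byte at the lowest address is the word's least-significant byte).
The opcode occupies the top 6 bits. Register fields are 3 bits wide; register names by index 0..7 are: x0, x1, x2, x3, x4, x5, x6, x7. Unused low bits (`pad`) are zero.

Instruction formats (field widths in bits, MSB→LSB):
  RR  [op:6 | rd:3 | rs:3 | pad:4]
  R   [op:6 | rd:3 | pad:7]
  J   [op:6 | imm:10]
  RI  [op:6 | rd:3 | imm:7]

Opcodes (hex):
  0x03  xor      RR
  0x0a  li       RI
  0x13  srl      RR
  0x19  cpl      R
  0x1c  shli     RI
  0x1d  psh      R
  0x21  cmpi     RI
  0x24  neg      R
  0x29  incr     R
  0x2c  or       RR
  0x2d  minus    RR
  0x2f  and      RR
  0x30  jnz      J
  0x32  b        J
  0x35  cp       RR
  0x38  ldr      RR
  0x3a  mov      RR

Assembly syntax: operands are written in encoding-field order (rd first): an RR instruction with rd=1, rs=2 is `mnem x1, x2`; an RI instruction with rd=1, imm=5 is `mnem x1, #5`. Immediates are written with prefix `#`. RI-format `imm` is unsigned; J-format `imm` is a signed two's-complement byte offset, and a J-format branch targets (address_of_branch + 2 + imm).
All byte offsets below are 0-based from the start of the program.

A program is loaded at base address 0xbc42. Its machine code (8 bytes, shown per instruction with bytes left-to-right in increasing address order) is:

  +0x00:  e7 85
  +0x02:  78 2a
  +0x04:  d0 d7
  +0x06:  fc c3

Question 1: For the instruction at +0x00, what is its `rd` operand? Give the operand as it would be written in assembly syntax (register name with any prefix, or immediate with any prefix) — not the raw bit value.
x3

+0x00: e7 85 ⇒ word 0x85e7 (little)
  top 6b → 0x21 → cmpi [RI]
  [9:7] rd=3 = x3
  [6:0] imm=103 = #103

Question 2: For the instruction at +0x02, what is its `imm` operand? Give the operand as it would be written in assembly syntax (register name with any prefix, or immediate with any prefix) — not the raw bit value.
#120

+0x02: 78 2a ⇒ word 0x2a78 (little)
  op=0x2a78>>10=0xa ⇒ li (RI)
  [9:7] rd=4 = x4
  [6:0] imm=120 = #120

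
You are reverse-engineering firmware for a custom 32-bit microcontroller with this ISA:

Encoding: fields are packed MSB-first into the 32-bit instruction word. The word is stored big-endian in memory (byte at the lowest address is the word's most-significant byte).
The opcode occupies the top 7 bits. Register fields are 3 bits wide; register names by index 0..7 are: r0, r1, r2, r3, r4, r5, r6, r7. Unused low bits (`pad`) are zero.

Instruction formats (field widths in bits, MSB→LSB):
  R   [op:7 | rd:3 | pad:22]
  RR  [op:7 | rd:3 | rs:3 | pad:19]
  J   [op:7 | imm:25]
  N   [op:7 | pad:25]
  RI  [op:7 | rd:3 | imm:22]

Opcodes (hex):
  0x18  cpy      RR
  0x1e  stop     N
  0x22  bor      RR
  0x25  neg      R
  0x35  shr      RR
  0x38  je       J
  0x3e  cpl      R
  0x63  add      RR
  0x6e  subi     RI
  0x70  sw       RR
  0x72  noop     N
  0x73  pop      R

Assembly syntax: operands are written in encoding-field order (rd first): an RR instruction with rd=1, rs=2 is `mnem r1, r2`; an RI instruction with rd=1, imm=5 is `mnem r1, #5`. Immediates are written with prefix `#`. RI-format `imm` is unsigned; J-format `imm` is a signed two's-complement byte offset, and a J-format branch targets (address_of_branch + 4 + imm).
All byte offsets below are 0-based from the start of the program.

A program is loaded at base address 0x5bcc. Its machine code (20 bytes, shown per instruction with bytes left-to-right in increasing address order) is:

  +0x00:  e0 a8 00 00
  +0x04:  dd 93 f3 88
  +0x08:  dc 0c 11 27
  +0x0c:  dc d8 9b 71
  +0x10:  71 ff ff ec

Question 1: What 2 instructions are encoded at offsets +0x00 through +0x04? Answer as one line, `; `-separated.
@+00  big-endian(e0 a8 00 00) = 0xe0a80000
  top 7b → 0x70 → sw [RR]
  rd@[24:22]=0x2 ⇒ r2
  rs@[21:19]=0x5 ⇒ r5
@+04  big-endian(dd 93 f3 88) = 0xdd93f388
  top 7b → 0x6e → subi [RI]
  rd@[24:22]=0x6 ⇒ r6
  imm@[21:0]=0x13f388 ⇒ #1307528

sw r2, r5; subi r6, #1307528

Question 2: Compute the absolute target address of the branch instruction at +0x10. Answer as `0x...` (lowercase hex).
[10] 71 ff ff ec → 0x71ffffec
  op=0x71ffffec>>25=0x38 ⇒ je (J)
  imm@[24:0]=0x1ffffec (s25→-20) ⇒ #-20
  target = base 0x5bcc + off 0x10 + 4 + imm -20 = 0x5bcc

0x5bcc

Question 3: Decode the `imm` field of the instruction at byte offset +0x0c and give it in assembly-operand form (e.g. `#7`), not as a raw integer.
@+0c  big-endian(dc d8 9b 71) = 0xdcd89b71
  top 7b → 0x6e → subi [RI]
  [24:22] rd=3 = r3
  [21:0] imm=1612657 = #1612657

#1612657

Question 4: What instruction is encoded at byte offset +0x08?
subi r0, #790823

[08] dc 0c 11 27 → 0xdc0c1127
  opcode bits[31:25]=0x6e: subi/RI
  rd: (w>>22)&0x7=0x0 → r0
  imm: (w>>0)&0x3fffff=0xc1127 → #790823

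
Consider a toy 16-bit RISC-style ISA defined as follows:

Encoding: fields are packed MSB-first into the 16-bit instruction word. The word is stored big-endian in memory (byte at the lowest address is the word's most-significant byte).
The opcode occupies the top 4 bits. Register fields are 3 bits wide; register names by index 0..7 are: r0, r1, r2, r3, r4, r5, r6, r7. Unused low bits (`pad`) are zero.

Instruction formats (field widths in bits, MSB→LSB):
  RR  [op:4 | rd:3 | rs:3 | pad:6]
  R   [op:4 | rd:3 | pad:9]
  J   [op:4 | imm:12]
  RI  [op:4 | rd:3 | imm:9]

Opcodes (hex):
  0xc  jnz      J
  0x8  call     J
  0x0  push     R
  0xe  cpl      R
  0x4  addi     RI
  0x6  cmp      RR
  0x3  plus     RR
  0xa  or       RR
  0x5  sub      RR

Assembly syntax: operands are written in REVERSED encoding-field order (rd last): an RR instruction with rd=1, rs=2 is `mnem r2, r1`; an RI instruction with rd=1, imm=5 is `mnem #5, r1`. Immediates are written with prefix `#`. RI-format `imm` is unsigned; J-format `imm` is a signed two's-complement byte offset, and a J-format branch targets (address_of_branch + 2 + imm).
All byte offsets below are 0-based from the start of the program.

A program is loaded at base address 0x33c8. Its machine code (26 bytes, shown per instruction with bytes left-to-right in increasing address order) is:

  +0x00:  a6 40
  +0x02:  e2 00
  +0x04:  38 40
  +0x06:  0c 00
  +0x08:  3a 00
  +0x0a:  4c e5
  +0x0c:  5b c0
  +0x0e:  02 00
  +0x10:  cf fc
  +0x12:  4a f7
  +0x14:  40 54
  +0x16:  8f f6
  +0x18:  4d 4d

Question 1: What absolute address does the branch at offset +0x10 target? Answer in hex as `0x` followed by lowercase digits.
@+10  big-endian(cf fc) = 0xcffc
  op=0xcffc>>12=0xc ⇒ jnz (J)
  [11:0] imm=4092 (s12→-4) = #-4
  target = base 0x33c8 + off 0x10 + 2 + imm -4 = 0x33d6

0x33d6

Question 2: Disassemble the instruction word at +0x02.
cpl r1

off 0x02: read e2 00 as big → 0xe200
  op=0xe200>>12=0xe ⇒ cpl (R)
  rd: (w>>9)&0x7=0x1 → r1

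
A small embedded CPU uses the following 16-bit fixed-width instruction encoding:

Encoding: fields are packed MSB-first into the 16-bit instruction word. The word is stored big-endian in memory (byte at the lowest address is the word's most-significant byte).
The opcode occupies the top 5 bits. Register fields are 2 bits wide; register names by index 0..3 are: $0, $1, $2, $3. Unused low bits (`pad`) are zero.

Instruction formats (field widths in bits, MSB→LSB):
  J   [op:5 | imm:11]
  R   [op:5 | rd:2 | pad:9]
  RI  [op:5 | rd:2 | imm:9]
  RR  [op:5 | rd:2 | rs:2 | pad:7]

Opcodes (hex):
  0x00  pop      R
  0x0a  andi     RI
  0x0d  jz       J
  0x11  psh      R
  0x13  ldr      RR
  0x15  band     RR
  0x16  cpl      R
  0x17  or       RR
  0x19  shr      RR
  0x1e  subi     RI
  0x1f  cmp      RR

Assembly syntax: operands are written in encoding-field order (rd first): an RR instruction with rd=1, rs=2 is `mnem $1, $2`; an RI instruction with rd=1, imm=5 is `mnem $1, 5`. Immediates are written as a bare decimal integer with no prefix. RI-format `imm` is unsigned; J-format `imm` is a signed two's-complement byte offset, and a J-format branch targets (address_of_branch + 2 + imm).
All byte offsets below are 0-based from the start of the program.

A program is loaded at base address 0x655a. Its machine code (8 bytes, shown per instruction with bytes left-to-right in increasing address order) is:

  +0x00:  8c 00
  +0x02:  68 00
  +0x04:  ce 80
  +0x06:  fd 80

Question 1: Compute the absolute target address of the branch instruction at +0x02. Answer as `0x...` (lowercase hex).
0x655e

@+02  big-endian(68 00) = 0x6800
  opcode bits[15:11]=0xd: jz/J
  imm: (w>>0)&0x7ff=0x0 → 0
  target = base 0x655a + off 0x02 + 2 + imm 0 = 0x655e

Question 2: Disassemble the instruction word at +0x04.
shr $3, $1

@+04  big-endian(ce 80) = 0xce80
  top 5b → 0x19 → shr [RR]
  rd: (w>>9)&0x3=0x3 → $3
  rs: (w>>7)&0x3=0x1 → $1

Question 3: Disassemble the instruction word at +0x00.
off 0x00: read 8c 00 as big → 0x8c00
  opcode bits[15:11]=0x11: psh/R
  rd@[10:9]=0x2 ⇒ $2

psh $2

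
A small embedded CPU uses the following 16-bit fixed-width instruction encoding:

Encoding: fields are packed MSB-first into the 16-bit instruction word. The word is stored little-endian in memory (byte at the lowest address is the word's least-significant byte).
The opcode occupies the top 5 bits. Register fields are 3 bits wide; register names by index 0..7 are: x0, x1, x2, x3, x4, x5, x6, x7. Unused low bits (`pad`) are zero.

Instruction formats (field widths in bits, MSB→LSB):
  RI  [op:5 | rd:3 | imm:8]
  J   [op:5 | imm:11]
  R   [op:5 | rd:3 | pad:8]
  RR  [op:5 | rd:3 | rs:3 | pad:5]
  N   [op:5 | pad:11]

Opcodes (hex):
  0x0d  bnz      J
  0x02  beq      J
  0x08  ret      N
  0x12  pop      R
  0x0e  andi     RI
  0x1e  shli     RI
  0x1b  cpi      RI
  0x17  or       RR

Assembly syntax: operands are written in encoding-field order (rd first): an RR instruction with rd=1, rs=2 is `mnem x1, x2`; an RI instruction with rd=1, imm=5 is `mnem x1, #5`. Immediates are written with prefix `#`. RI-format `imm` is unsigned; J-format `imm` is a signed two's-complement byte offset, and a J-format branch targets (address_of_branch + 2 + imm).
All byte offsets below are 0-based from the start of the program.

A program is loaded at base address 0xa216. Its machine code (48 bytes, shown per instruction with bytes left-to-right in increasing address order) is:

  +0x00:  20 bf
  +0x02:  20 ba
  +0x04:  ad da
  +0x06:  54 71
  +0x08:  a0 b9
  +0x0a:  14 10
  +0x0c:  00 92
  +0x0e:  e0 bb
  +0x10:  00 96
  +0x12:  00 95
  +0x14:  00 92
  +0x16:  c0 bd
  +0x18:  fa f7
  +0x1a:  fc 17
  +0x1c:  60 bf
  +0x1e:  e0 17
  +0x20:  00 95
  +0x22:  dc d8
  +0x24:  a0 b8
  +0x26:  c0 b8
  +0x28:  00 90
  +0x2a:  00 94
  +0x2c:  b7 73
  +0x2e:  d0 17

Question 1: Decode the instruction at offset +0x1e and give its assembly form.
beq #-32

[1e] e0 17 → 0x17e0
  top 5b → 0x2 → beq [J]
  imm: (w>>0)&0x7ff=0x7e0 (s11→-32) → #-32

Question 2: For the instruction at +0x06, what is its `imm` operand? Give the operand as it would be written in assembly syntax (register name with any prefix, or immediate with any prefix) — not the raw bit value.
[06] 54 71 → 0x7154
  opcode bits[15:11]=0xe: andi/RI
  [10:8] rd=1 = x1
  [7:0] imm=84 = #84

#84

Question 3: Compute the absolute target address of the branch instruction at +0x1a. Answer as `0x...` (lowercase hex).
0xa22e

@+1a  little-endian(fc 17) = 0x17fc
  op=0x17fc>>11=0x2 ⇒ beq (J)
  imm: (w>>0)&0x7ff=0x7fc (s11→-4) → #-4
  target = base 0xa216 + off 0x1a + 2 + imm -4 = 0xa22e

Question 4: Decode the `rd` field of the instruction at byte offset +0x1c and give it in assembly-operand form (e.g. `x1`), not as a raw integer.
x7

[1c] 60 bf → 0xbf60
  top 5b → 0x17 → or [RR]
  rd: (w>>8)&0x7=0x7 → x7
  rs: (w>>5)&0x7=0x3 → x3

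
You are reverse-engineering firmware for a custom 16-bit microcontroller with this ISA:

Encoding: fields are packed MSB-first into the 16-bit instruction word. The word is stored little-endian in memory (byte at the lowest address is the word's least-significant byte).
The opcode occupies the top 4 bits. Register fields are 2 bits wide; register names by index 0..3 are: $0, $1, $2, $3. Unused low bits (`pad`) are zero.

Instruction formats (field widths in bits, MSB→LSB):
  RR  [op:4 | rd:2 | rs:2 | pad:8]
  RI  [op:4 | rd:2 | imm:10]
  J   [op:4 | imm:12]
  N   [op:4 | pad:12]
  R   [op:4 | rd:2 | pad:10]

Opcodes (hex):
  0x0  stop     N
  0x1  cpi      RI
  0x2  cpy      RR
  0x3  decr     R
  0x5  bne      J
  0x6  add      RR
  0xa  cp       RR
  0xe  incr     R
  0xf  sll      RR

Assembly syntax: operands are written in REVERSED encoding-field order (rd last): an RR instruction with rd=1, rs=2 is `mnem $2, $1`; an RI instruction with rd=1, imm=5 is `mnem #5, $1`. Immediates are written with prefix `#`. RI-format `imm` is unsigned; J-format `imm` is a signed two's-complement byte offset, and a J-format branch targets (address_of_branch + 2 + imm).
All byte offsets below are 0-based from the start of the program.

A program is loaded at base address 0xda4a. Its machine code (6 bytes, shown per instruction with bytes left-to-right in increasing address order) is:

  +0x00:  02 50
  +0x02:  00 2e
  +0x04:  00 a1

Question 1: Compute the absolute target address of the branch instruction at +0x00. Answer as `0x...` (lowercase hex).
[00] 02 50 → 0x5002
  opcode bits[15:12]=0x5: bne/J
  imm@[11:0]=0x2 ⇒ #2
  target = base 0xda4a + off 0x00 + 2 + imm 2 = 0xda4e

0xda4e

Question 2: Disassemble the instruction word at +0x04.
cp $1, $0

[04] 00 a1 → 0xa100
  top 4b → 0xa → cp [RR]
  [11:10] rd=0 = $0
  [9:8] rs=1 = $1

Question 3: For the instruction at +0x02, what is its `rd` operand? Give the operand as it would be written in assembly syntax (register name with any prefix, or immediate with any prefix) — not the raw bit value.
$3

@+02  little-endian(00 2e) = 0x2e00
  top 4b → 0x2 → cpy [RR]
  rd@[11:10]=0x3 ⇒ $3
  rs@[9:8]=0x2 ⇒ $2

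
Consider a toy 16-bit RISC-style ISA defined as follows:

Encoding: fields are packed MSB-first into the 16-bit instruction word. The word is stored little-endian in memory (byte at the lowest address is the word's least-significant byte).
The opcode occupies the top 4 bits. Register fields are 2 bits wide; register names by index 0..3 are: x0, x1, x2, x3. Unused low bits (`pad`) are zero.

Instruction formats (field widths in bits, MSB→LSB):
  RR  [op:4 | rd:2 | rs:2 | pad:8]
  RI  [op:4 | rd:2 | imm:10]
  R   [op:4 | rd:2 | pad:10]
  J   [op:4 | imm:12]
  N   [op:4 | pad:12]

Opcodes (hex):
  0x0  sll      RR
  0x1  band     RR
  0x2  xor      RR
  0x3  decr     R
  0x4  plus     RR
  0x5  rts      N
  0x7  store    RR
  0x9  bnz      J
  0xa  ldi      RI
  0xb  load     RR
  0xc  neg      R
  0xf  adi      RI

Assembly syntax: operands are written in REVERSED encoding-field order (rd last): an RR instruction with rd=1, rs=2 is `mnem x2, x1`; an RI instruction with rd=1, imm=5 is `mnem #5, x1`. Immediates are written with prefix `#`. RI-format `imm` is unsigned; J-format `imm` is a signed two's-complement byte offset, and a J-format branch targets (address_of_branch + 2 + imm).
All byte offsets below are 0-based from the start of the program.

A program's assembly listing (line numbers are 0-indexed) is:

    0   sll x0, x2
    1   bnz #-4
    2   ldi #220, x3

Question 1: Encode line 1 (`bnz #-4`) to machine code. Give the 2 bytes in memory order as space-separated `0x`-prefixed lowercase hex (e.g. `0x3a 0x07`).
0xfc 0x9f

line 1 (bnz): pack op=0x9:4|imm=-4:12 = 0x9ffc; little→ fc 9f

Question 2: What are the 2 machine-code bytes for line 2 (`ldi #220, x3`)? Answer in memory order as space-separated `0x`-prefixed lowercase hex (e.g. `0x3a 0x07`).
0xdc 0xac

L2: ldi op=0xa:4|rd=3:2|imm=220:10 ⇒ 0xacdc ⇒ little dc ac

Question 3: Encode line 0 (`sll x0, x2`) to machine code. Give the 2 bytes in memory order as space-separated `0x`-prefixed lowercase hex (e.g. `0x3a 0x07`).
0. sll fields op=0x0:4|rd=2:2|rs=0:2|pad=0:8 → word 0800h → 00 08

0x00 0x08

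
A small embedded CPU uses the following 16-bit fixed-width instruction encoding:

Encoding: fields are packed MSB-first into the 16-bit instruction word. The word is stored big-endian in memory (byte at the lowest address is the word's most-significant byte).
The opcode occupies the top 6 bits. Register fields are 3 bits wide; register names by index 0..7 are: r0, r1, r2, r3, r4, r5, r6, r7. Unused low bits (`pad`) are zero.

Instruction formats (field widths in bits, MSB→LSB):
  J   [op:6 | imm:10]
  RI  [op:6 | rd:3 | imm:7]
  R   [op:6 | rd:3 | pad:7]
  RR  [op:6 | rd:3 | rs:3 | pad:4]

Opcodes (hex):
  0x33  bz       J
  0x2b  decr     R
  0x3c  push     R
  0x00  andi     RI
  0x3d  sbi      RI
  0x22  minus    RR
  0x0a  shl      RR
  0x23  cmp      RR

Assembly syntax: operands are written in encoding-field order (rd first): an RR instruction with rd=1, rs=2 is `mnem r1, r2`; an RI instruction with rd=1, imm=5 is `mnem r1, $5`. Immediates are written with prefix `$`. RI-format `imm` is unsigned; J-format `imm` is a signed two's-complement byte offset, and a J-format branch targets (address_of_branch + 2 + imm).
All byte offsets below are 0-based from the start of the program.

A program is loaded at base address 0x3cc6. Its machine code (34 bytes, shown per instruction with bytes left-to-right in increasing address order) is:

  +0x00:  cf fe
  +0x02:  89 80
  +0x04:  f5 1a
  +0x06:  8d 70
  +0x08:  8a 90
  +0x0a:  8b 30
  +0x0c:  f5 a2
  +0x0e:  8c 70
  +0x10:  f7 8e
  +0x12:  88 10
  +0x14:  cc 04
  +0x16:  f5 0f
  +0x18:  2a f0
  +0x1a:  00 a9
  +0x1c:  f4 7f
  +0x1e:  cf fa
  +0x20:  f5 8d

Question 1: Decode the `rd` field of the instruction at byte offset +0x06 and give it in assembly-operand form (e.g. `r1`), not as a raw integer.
[06] 8d 70 → 0x8d70
  opcode bits[15:10]=0x23: cmp/RR
  rd: (w>>7)&0x7=0x2 → r2
  rs: (w>>4)&0x7=0x7 → r7

r2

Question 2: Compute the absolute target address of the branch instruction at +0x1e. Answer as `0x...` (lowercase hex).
+0x1e: cf fa ⇒ word 0xcffa (big)
  opcode bits[15:10]=0x33: bz/J
  imm@[9:0]=0x3fa (s10→-6) ⇒ $-6
  target = base 0x3cc6 + off 0x1e + 2 + imm -6 = 0x3ce0

0x3ce0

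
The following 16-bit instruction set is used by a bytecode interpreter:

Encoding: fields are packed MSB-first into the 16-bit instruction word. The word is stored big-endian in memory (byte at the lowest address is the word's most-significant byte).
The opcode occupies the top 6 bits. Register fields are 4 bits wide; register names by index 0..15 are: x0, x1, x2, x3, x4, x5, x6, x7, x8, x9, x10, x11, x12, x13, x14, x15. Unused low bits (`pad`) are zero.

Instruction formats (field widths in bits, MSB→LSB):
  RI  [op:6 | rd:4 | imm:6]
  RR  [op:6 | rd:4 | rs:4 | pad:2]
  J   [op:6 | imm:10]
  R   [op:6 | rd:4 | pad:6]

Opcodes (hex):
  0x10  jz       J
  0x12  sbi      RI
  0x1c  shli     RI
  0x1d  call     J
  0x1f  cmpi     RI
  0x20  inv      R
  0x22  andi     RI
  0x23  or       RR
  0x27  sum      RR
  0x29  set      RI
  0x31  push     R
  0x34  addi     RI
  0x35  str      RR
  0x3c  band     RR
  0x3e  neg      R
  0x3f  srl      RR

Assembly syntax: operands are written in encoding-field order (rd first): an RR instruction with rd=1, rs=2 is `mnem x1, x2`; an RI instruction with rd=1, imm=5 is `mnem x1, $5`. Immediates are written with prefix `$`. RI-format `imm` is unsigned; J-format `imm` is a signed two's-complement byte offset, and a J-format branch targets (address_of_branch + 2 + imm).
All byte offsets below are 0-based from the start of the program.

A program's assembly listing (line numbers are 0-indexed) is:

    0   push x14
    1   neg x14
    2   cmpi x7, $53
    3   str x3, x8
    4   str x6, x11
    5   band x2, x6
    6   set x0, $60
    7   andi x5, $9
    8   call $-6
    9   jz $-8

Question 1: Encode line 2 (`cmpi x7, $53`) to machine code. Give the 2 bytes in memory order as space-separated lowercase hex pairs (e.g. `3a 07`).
L2: cmpi op=0x1f:6|rd=7:4|imm=53:6 ⇒ 0x7df5 ⇒ big 7d f5

7d f5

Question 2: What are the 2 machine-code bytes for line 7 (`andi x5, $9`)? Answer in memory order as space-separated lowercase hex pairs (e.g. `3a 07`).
7. andi fields op=0x22:6|rd=5:4|imm=9:6 → word 8949h → 89 49

89 49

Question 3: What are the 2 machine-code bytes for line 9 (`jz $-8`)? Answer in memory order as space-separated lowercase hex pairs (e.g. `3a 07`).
43 f8

L9: jz op=0x10:6|imm=-8:10 ⇒ 0x43f8 ⇒ big 43 f8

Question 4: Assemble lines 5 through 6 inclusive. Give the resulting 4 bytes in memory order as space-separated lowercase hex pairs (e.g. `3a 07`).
f0 98 a4 3c

line 5 (band): pack op=0x3c:6|rd=2:4|rs=6:4|pad=0:2 = 0xf098; big→ f0 98
line 6 (set): pack op=0x29:6|rd=0:4|imm=60:6 = 0xa43c; big→ a4 3c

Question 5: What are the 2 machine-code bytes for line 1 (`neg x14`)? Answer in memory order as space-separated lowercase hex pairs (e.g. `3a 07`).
fb 80

1. neg fields op=0x3e:6|rd=14:4|pad=0:6 → word fb80h → fb 80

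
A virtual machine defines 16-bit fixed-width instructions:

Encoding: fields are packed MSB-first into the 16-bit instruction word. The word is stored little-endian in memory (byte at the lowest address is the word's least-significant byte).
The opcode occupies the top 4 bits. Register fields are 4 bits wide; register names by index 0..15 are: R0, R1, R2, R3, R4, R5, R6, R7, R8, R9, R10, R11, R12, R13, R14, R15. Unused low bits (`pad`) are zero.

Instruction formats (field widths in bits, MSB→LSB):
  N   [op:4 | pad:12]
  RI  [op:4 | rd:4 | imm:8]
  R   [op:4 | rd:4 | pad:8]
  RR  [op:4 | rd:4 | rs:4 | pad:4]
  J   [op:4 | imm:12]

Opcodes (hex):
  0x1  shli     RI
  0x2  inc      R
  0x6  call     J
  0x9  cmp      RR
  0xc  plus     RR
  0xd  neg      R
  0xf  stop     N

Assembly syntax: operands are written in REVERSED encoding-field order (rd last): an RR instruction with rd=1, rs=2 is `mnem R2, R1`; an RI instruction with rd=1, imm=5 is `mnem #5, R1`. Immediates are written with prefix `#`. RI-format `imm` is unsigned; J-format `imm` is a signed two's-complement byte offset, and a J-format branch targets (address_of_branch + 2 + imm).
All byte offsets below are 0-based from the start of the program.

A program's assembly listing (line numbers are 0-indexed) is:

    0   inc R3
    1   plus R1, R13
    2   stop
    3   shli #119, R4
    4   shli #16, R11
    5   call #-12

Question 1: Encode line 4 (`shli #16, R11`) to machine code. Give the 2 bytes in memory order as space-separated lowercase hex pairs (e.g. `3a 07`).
L4: shli op=0x1:4|rd=11:4|imm=16:8 ⇒ 0x1b10 ⇒ little 10 1b

10 1b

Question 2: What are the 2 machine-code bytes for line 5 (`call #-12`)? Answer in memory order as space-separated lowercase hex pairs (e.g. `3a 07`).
f4 6f

L5: call op=0x6:4|imm=-12:12 ⇒ 0x6ff4 ⇒ little f4 6f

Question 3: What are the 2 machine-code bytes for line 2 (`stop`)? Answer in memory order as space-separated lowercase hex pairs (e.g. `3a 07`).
00 f0

2. stop fields op=0xf:4|pad=0:12 → word f000h → 00 f0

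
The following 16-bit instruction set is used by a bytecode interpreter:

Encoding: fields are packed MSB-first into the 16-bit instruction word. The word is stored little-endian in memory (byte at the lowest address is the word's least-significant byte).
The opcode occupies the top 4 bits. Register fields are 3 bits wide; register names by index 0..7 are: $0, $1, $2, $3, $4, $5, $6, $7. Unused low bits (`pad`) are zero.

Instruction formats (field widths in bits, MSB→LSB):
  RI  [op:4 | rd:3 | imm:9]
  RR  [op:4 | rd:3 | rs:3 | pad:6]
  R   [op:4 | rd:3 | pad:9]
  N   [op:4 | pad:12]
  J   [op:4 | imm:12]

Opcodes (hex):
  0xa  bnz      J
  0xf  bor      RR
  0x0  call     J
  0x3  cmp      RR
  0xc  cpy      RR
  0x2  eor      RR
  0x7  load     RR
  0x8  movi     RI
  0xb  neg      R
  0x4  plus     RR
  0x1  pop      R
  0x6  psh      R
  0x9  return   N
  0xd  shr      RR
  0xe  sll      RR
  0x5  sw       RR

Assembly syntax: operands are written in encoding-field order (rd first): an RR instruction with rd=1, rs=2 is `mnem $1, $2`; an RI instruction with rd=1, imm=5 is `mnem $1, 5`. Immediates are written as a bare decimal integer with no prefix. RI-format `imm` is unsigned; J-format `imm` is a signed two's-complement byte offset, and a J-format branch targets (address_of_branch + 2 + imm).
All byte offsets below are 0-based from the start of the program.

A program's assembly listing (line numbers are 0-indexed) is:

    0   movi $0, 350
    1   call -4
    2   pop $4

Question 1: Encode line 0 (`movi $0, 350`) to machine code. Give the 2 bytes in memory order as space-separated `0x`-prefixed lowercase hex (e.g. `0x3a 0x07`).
0x5e 0x81

line 0 (movi): pack op=0x8:4|rd=0:3|imm=350:9 = 0x815e; little→ 5e 81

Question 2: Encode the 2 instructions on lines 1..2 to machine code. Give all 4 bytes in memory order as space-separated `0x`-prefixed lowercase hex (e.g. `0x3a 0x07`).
0xfc 0x0f 0x00 0x18

line 1 (call): pack op=0x0:4|imm=-4:12 = 0x0ffc; little→ fc 0f
line 2 (pop): pack op=0x1:4|rd=4:3|pad=0:9 = 0x1800; little→ 00 18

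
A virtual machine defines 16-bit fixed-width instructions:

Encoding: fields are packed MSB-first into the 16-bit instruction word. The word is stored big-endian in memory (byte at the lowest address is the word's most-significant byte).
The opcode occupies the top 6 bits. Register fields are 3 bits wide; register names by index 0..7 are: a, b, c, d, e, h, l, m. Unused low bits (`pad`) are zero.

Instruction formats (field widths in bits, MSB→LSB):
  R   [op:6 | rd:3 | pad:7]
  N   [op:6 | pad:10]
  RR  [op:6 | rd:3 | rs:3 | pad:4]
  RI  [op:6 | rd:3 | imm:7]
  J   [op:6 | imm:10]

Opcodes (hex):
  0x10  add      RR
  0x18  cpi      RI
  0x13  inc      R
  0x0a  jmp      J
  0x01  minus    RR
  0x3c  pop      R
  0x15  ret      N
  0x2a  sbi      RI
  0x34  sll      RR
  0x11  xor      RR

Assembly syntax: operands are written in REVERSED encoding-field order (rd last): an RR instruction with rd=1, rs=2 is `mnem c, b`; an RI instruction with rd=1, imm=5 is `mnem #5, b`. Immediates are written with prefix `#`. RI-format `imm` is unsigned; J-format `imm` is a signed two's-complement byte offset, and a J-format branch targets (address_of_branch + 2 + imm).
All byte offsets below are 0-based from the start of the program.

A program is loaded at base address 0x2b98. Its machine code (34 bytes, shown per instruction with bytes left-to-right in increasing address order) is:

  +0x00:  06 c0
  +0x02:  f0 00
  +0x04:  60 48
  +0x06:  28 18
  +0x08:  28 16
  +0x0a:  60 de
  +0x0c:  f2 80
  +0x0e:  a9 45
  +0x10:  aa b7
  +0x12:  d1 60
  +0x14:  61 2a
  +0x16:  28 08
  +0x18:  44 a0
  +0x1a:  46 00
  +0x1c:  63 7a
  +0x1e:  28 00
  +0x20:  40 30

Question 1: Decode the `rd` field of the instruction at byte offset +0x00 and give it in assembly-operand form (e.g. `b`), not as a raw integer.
off 0x00: read 06 c0 as big → 0x06c0
  top 6b → 0x1 → minus [RR]
  rd: (w>>7)&0x7=0x5 → h
  rs: (w>>4)&0x7=0x4 → e

h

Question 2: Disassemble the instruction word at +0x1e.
[1e] 28 00 → 0x2800
  top 6b → 0xa → jmp [J]
  imm@[9:0]=0x0 ⇒ #0

jmp #0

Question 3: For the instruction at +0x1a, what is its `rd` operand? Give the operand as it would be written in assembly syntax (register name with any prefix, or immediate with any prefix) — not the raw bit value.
e

@+1a  big-endian(46 00) = 0x4600
  top 6b → 0x11 → xor [RR]
  rd@[9:7]=0x4 ⇒ e
  rs@[6:4]=0x0 ⇒ a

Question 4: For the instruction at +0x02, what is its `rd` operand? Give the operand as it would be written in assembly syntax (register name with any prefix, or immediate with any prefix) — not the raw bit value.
a

@+02  big-endian(f0 00) = 0xf000
  op=0xf000>>10=0x3c ⇒ pop (R)
  [9:7] rd=0 = a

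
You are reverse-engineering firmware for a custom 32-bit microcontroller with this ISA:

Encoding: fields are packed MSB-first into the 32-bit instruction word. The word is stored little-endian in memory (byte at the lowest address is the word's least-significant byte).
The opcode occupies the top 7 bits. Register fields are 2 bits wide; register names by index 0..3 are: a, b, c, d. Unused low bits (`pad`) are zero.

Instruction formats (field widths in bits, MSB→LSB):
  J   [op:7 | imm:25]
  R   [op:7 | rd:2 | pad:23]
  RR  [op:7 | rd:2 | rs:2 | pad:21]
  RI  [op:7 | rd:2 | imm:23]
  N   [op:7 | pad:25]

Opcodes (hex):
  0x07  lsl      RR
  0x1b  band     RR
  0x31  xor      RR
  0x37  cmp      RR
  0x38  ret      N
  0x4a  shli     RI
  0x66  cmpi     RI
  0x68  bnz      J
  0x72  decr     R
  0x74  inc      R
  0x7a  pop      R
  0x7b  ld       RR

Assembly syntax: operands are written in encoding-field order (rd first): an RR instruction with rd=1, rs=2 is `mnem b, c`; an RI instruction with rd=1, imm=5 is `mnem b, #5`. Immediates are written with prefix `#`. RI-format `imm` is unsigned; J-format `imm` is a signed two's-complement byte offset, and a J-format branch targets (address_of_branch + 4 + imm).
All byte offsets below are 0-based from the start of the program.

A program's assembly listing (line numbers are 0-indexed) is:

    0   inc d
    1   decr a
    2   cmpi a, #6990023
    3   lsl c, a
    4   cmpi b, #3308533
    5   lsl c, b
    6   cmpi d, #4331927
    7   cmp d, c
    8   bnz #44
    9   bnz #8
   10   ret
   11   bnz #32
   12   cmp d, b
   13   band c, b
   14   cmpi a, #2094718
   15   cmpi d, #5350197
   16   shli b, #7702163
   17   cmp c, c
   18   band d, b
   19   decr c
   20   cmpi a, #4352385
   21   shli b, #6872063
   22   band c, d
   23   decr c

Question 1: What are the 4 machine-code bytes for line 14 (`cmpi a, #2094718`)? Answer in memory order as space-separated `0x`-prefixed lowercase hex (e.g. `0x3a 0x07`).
0x7e 0xf6 0x1f 0xcc

14. cmpi fields op=0x66:7|rd=0:2|imm=2094718:23 → word cc1ff67eh → 7e f6 1f cc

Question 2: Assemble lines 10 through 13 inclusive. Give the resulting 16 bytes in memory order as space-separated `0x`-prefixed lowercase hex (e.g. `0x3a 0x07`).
line 10 (ret): pack op=0x38:7|pad=0:25 = 0x70000000; little→ 00 00 00 70
line 11 (bnz): pack op=0x68:7|imm=32:25 = 0xd0000020; little→ 20 00 00 d0
line 12 (cmp): pack op=0x37:7|rd=3:2|rs=1:2|pad=0:21 = 0x6fa00000; little→ 00 00 a0 6f
line 13 (band): pack op=0x1b:7|rd=2:2|rs=1:2|pad=0:21 = 0x37200000; little→ 00 00 20 37

0x00 0x00 0x00 0x70 0x20 0x00 0x00 0xd0 0x00 0x00 0xa0 0x6f 0x00 0x00 0x20 0x37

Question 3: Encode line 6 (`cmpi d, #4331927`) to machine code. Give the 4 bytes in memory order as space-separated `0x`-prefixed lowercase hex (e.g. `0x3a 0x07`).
L6: cmpi op=0x66:7|rd=3:2|imm=4331927:23 ⇒ 0xcdc21997 ⇒ little 97 19 c2 cd

0x97 0x19 0xc2 0xcd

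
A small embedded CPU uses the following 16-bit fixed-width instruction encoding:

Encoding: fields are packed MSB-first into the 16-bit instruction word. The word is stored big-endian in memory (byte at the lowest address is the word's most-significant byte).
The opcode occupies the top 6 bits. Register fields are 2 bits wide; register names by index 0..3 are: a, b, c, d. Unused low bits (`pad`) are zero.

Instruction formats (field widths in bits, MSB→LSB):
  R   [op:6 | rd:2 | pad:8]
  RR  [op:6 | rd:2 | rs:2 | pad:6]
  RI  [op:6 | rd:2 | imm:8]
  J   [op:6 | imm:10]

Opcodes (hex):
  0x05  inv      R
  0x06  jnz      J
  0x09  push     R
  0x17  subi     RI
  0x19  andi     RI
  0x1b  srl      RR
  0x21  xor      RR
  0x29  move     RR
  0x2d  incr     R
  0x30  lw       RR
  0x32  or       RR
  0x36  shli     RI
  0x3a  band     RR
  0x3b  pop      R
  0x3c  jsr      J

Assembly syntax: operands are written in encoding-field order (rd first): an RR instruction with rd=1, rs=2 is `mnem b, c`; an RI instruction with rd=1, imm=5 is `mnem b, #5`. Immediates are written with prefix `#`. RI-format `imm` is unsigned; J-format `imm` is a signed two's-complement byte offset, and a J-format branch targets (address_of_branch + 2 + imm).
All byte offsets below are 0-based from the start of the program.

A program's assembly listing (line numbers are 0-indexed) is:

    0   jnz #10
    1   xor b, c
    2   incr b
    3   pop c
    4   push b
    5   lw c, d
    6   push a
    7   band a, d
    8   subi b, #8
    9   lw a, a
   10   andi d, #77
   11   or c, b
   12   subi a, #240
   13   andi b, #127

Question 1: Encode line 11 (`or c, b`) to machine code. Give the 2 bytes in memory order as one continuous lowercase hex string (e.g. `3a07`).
ca40

11. or fields op=0x32:6|rd=2:2|rs=1:2|pad=0:6 → word ca40h → ca 40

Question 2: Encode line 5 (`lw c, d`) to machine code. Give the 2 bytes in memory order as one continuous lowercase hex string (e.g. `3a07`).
c2c0

5. lw fields op=0x30:6|rd=2:2|rs=3:2|pad=0:6 → word c2c0h → c2 c0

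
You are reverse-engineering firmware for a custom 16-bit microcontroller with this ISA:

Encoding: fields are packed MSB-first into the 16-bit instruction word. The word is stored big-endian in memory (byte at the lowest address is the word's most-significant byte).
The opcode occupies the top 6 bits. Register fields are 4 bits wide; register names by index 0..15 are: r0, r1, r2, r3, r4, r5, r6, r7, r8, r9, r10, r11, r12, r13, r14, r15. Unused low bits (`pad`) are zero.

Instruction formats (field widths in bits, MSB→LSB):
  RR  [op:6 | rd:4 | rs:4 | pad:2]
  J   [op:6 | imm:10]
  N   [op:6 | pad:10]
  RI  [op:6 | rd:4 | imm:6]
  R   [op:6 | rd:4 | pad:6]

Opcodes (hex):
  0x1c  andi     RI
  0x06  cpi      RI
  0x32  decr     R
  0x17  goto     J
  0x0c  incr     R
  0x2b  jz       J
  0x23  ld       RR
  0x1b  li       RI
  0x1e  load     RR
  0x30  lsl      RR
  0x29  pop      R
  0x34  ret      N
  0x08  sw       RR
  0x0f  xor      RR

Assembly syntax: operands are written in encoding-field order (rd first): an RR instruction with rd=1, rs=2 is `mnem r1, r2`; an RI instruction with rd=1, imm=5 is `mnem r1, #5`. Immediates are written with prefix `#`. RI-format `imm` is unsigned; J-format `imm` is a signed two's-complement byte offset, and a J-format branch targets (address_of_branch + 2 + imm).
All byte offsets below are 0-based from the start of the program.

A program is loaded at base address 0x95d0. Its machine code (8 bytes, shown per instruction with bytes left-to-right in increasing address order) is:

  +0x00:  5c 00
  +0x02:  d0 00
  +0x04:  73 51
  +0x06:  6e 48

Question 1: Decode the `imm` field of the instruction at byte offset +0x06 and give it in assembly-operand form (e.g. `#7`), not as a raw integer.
#8

off 0x06: read 6e 48 as big → 0x6e48
  op=0x6e48>>10=0x1b ⇒ li (RI)
  rd@[9:6]=0x9 ⇒ r9
  imm@[5:0]=0x8 ⇒ #8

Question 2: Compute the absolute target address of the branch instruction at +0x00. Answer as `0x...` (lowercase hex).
0x95d2

+0x00: 5c 00 ⇒ word 0x5c00 (big)
  op=0x5c00>>10=0x17 ⇒ goto (J)
  [9:0] imm=0 = #0
  target = base 0x95d0 + off 0x00 + 2 + imm 0 = 0x95d2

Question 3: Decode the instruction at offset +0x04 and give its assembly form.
+0x04: 73 51 ⇒ word 0x7351 (big)
  op=0x7351>>10=0x1c ⇒ andi (RI)
  [9:6] rd=13 = r13
  [5:0] imm=17 = #17

andi r13, #17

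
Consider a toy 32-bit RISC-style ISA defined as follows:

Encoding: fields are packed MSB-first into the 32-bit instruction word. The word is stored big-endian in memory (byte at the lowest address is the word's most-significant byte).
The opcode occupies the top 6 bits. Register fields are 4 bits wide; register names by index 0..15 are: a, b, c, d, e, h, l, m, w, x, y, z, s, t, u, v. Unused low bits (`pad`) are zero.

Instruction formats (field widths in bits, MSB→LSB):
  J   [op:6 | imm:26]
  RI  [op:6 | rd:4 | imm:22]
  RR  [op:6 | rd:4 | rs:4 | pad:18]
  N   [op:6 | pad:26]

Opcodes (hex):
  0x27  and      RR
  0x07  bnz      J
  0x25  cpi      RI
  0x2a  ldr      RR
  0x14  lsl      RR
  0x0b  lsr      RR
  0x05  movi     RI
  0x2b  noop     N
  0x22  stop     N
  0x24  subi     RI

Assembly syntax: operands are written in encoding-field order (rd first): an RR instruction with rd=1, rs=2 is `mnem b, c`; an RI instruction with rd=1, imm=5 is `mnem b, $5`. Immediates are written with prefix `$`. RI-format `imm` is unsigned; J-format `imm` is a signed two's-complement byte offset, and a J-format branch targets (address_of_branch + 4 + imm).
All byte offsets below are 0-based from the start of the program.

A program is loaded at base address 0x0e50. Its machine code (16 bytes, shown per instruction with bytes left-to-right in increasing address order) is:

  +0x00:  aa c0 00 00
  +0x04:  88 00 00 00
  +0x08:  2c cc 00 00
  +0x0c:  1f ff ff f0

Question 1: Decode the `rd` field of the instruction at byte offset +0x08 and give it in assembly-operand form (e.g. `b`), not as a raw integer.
d

[08] 2c cc 00 00 → 0x2ccc0000
  opcode bits[31:26]=0xb: lsr/RR
  [25:22] rd=3 = d
  [21:18] rs=3 = d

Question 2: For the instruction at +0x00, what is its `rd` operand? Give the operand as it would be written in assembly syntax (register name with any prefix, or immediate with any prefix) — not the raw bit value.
+0x00: aa c0 00 00 ⇒ word 0xaac00000 (big)
  opcode bits[31:26]=0x2a: ldr/RR
  rd@[25:22]=0xb ⇒ z
  rs@[21:18]=0x0 ⇒ a

z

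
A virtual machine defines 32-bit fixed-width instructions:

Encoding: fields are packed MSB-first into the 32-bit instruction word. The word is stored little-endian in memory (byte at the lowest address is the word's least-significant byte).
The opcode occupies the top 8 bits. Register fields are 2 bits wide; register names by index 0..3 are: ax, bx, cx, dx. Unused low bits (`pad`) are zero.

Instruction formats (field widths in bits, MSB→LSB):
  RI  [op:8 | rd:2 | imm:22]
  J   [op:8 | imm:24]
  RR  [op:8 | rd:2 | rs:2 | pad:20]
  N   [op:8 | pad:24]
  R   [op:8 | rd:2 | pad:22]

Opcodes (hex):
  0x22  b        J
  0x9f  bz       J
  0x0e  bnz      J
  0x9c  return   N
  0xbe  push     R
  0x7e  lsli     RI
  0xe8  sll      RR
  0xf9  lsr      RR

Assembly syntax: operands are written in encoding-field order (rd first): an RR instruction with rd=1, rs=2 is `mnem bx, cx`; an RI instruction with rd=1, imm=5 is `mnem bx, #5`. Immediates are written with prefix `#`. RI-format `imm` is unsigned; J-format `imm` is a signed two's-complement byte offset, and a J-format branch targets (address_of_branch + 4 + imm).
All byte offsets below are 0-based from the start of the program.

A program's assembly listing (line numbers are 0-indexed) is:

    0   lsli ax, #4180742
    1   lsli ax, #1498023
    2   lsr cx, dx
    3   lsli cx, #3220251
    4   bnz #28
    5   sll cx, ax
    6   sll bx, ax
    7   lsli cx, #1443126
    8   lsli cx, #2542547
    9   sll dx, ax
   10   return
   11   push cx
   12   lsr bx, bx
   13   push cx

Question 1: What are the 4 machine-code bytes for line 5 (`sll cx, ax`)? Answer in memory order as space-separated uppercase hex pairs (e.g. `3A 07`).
line 5 (sll): pack op=0xe8:8|rd=2:2|rs=0:2|pad=0:20 = 0xe8800000; little→ 00 00 80 e8

00 00 80 E8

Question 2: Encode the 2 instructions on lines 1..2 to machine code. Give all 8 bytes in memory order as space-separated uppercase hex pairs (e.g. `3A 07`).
1. lsli fields op=0x7e:8|rd=0:2|imm=1498023:22 → word 7e16dba7h → a7 db 16 7e
2. lsr fields op=0xf9:8|rd=2:2|rs=3:2|pad=0:20 → word f9b00000h → 00 00 b0 f9

A7 DB 16 7E 00 00 B0 F9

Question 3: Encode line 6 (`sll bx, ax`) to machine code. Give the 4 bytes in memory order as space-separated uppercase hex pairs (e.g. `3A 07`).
line 6 (sll): pack op=0xe8:8|rd=1:2|rs=0:2|pad=0:20 = 0xe8400000; little→ 00 00 40 e8

00 00 40 E8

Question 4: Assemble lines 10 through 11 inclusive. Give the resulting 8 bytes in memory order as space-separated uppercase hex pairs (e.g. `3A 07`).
00 00 00 9C 00 00 80 BE

L10: return op=0x9c:8|pad=0:24 ⇒ 0x9c000000 ⇒ little 00 00 00 9c
L11: push op=0xbe:8|rd=2:2|pad=0:22 ⇒ 0xbe800000 ⇒ little 00 00 80 be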